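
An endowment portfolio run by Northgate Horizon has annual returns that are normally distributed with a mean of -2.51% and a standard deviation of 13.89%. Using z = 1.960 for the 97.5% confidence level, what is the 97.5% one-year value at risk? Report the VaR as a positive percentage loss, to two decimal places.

29.73

VaR (as % loss) = −(μ − z·σ) = −(-2.51% − 1.960 × 13.89%) = −(-29.7344%) = 29.7344%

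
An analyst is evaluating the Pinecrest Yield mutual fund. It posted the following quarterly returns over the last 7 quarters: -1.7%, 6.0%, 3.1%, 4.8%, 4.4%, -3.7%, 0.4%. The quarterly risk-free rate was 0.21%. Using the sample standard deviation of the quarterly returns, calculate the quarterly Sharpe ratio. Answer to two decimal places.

r̄ = (-1.7 + 6 + 3.1 + 4.8 + 4.4 − 3.7 + 0.4) / 7 = 13.30 / 7 = 1.9000%
Σ(r − r̄)² = (-1.7 − 1.9000)² + (6 − 1.9000)² + … = 79.4800
sample σ = √(79.4800 / 6) = √13.2467 = 3.6396%
Sharpe = (r̄ − rf) / σ = (1.9000 − 0.21) / 3.6396 = 1.6900 / 3.6396 = 0.4643

0.46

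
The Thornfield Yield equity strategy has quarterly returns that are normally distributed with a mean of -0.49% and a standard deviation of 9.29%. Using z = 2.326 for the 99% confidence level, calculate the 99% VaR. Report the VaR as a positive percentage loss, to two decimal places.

VaR (as % loss) = −(μ − z·σ) = −(-0.49% − 2.326 × 9.29%) = −(-22.09854%) = 22.09854%

22.10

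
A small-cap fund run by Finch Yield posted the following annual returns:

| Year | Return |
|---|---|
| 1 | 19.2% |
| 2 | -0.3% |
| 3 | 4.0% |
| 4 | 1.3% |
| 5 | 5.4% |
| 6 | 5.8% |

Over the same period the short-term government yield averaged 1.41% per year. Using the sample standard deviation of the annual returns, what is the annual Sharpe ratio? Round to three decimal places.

0.648

r̄ = (19.2 − 0.3 + 4 + 1.3 + 5.4 + 5.8) / 6 = 5.9000%
Σ(r − r̄)² = 240.3600; sample σ = √(240.3600/5) = 6.9334%
Sharpe = (r̄ − rf) / σ = (5.9000 − 1.41) / 6.9334 = 4.4900 / 6.9334 = 0.6476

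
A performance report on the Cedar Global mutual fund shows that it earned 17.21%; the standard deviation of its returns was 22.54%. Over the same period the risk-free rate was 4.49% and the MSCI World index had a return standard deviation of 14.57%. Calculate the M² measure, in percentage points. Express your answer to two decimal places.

12.71

Sharpe = (Rp − Rf) / σp = (17.21% − 4.49%) / 22.54% = 0.5643
M² = Rf + Sharpe × σm = 4.49% + 0.5643 × 14.57% = 12.7119%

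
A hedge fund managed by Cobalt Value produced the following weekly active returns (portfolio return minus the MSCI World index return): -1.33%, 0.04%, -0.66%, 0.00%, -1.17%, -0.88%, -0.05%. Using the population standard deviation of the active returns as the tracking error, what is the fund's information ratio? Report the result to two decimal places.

-1.08

μ = (-1.33 + 0.04 − 0.66 + 0 − 1.17 − 0.88 − 0.05) / 7 = -4.050 / 7 = -0.5786%
Σ(r − μ)² = 2.0087; population σ = √(2.0087/7) = 0.5357%
IR = μ / tracking error = -0.5786 / 0.5357 = -1.0801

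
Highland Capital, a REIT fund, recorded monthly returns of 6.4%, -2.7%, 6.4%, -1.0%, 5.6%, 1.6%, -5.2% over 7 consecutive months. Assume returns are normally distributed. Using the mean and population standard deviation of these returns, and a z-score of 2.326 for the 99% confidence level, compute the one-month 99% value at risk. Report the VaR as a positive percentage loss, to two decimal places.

8.57

Mean return μ = 11.10 / 7 = 1.5857%
Σ(r − μ)² = 133.5686; population σ = √(133.5686/7) = 4.3682%
VaR = −(μ − z·σ) = −(1.5857 − 2.326 × 4.3682) = −(-8.5747) = 8.5747%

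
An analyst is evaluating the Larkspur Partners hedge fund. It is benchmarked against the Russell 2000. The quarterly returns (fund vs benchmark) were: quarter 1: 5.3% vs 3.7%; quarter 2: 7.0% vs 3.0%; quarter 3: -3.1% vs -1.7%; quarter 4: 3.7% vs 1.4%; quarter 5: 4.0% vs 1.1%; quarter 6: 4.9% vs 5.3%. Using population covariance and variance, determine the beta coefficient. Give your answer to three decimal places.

1.183

r̄p = 3.6333%,  r̄m = 2.1333%
Cov = Σ(rp − r̄p)(rm − r̄m) / 6 = 5.8206
Var(rm) = Σ(rm − r̄m)² / 6 = 4.9222
β = Cov / Var = 5.8206 / 4.9222 = 1.1825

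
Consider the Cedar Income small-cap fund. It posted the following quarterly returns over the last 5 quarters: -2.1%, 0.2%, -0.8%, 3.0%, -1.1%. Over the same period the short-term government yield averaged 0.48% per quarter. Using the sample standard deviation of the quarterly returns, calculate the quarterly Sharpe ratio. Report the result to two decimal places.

-0.33

μ = (-2.1 + 0.2 − 0.8 + 3 − 1.1) / 5 = -0.1600%
Sample std dev = √[15.1720 / 4] = 1.9476%
Sharpe = (μ − rf) / σ = (-0.1600 − 0.48) / 1.9476 = -0.6400 / 1.9476 = -0.3286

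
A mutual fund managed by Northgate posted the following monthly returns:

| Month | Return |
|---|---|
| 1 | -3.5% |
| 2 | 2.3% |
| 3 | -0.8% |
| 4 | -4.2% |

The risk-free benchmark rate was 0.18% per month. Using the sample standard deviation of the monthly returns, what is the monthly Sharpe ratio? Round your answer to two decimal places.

-0.59

μ = (-3.5 + 2.3 − 0.8 − 4.2) / 4 = -6.20 / 4 = -1.5500%
Σ(r − μ)² = (-3.5 − (-1.5500))² + (2.3 − (-1.5500))² + … = 26.2100
sample σ = √(26.2100 / 3) = √8.7367 = 2.9558%
Sharpe = (μ − rf) / σ = (-1.5500 − 0.18) / 2.9558 = -1.7300 / 2.9558 = -0.5853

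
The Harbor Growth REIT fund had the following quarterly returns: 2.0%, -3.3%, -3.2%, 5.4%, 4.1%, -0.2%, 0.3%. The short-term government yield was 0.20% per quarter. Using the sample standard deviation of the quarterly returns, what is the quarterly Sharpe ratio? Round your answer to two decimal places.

0.16

μ = (2 − 3.3 − 3.2 + 5.4 + 4.1 − 0.2 + 0.3) / 7 = 0.7286%
Sample σ = √[Σ(r − μ)² / 6] = √[67.5143 / 6] = √11.2524 = 3.3545%
Sharpe = (μ − rf) / σ = (0.7286 − 0.2) / 3.3545 = 0.5286 / 3.3545 = 0.1576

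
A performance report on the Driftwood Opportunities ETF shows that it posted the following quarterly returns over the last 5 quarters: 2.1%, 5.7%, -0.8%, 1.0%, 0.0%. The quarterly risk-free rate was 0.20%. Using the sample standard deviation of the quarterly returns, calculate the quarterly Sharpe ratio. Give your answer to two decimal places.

r̄ = (2.1 + 5.7 − 0.8 + 1 + 0) / 5 = 1.6000%
Σ(r − r̄)² = (2.1 − 1.6000)² + (5.7 − 1.6000)² + … = 25.7400
σ = √[25.7400 / 4] = 2.5367%
Sharpe = (r̄ − rf) / σ = (1.6000 − 0.2) / 2.5367 = 1.4000 / 2.5367 = 0.5519

0.55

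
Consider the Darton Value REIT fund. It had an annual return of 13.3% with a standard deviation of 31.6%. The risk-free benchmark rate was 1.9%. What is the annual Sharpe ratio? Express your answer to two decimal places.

Sharpe = (Rp − Rf) / σp = (13.3% − 1.9%) / 31.6% = 11.40% / 31.6% = 0.3608

0.36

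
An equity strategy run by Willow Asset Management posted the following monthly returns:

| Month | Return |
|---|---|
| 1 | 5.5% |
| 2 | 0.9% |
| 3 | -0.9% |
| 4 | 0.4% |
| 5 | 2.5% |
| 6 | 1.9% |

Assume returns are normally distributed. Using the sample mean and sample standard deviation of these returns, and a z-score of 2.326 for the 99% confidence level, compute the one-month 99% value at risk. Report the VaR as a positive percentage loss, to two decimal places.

r̄ = (5.5 + 0.9 − 0.9 + 0.4 + 2.5 + 1.9) / 6 = 10.30 / 6 = 1.7167%
Σ(r − r̄)² = 24.2083; sample σ = √(24.2083/5) = 2.2004%
VaR = −(r̄ − z·σ) = −(1.7167 − 2.326 × 2.2004) = −(-3.4014) = 3.4014%

3.40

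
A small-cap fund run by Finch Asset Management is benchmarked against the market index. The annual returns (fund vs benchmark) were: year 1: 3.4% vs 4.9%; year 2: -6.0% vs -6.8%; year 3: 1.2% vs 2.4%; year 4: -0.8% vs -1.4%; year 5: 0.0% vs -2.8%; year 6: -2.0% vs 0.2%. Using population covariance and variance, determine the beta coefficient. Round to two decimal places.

0.70

r̄p = -0.7000%,  r̄m = -0.5833%
Cov = Σ(rp − r̄p)(rm − r̄m) / 6 = 9.7683
Var(rm) = Σ(rm − r̄m)² / 6 = 13.9681
β = Cov / Var = 9.7683 / 13.9681 = 0.6993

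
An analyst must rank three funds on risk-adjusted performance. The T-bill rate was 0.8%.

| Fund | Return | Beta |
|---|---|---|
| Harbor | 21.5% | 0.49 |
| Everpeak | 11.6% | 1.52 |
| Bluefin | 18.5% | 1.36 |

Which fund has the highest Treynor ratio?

Harbor

Harbor: Treynor = (21.5% − 0.8%) / 0.49 = 42.245
Everpeak: Treynor = (11.6% − 0.8%) / 1.52 = 7.105
Bluefin: Treynor = (18.5% − 0.8%) / 1.36 = 13.015
Highest: Harbor (42.245).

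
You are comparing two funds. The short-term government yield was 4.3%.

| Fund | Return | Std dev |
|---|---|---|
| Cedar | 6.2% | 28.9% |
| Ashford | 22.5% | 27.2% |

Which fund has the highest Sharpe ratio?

Ashford

Cedar: Sharpe ratio = (6.2% − 4.3%) / 28.9% = 0.066
Ashford: Sharpe ratio = (22.5% − 4.3%) / 27.2% = 0.669
Highest: Ashford (0.669).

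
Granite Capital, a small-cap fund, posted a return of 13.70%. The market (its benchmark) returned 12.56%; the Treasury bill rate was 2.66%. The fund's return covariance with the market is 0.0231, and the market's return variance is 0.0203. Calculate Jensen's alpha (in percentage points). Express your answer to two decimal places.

β = Cov / Var = 0.0231 / 0.0203 = 1.1379
E[R] = Rf + β(Rm − Rf) = 2.66% + 1.1379 × (12.56% − 2.66%) = 13.9252%
α = Rp − E[R] = 13.70% − 13.9252% = -0.2252

-0.23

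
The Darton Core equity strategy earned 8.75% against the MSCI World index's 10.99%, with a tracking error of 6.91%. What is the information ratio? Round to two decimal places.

IR = (Rp − Rb) / TE = (8.75% − 10.99%) / 6.91% = -2.24% / 6.91% = -0.3242

-0.32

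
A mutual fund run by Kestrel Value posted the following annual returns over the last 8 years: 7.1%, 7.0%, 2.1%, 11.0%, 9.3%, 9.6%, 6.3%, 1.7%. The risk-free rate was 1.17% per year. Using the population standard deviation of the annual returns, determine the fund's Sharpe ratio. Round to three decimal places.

1.766

μ = (7.1 + 7 + 2.1 + 11 + 9.3 + 9.6 + 6.3 + 1.7) / 8 = 54.10 / 8 = 6.7625%
Population σ = √[Σ(r − μ)² / 8] = √[80.1988 / 8] = √10.0249 = 3.1662%
Sharpe = (μ − rf) / σ = (6.7625 − 1.17) / 3.1662 = 5.5925 / 3.1662 = 1.7663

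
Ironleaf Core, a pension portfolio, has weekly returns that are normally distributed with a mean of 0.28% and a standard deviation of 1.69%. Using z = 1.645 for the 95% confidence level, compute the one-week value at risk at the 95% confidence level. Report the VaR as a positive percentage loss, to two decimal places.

VaR (as % loss) = −(μ − z·σ) = −(0.28% − 1.645 × 1.69%) = −(-2.50005%) = 2.50005%

2.50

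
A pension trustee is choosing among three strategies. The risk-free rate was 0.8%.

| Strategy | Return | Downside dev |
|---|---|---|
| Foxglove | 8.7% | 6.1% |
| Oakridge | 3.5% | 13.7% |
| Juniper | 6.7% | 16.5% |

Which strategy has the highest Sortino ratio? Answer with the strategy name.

Foxglove

Foxglove: Sortino ratio = (8.7% − 0.8%) / 6.1% = 1.295
Oakridge: Sortino ratio = (3.5% − 0.8%) / 13.7% = 0.197
Juniper: Sortino ratio = (6.7% − 0.8%) / 16.5% = 0.358
Highest: Foxglove (1.295).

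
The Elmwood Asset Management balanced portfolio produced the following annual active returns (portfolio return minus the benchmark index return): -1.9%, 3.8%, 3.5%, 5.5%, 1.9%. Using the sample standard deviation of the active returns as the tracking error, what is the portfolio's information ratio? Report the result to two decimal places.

0.91

Mean return r̄ = 12.80 / 5 = 2.5600%
Σ(r − r̄)² = (-1.9 − 2.5600)² + (3.8 − 2.5600)² + … = 31.3920
sample σ = √(31.3920 / 4) = √7.8480 = 2.8014%
IR = r̄ / tracking error = 2.5600 / 2.8014 = 0.9138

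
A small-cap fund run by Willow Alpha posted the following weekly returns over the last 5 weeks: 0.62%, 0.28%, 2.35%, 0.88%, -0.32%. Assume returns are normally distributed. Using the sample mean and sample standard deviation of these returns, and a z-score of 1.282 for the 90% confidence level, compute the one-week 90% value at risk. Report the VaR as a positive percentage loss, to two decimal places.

0.51

μ = (0.62 + 0.28 + 2.35 + 0.88 − 0.32) / 5 = 3.810 / 5 = 0.7620%
Sample std dev = √[3.9589 / 4] = 0.9948%
VaR = −(μ − z·σ) = −(0.7620 − 1.282 × 0.9948) = −(-0.5133) = 0.5133%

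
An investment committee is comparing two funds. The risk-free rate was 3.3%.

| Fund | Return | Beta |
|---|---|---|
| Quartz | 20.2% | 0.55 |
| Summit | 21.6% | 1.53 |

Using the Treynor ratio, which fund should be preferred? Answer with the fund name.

Quartz: Treynor = (20.2% − 3.3%) / 0.55 = 30.727
Summit: Treynor = (21.6% − 3.3%) / 1.53 = 11.961
Highest: Quartz (30.727).

Quartz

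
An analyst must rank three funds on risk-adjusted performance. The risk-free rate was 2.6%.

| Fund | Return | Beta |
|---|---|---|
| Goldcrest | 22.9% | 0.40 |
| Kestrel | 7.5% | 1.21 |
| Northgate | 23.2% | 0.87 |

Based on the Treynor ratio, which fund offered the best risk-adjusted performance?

Goldcrest

Goldcrest: Treynor = (22.9% − 2.6%) / 0.40 = 50.750
Kestrel: Treynor = (7.5% − 2.6%) / 1.21 = 4.050
Northgate: Treynor = (23.2% − 2.6%) / 0.87 = 23.678
Highest: Goldcrest (50.750).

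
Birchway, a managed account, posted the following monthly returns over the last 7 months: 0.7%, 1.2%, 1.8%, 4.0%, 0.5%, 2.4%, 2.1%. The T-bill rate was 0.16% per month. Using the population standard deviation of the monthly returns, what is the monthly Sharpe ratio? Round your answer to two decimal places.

1.50

r̄ = (0.7 + 1.2 + 1.8 + 4 + 0.5 + 2.4 + 2.1) / 7 = 1.8143%
Σ(r − r̄)² = 8.5486; population σ = √(8.5486/7) = 1.1051%
Sharpe = (r̄ − rf) / σ = (1.8143 − 0.16) / 1.1051 = 1.6543 / 1.1051 = 1.4970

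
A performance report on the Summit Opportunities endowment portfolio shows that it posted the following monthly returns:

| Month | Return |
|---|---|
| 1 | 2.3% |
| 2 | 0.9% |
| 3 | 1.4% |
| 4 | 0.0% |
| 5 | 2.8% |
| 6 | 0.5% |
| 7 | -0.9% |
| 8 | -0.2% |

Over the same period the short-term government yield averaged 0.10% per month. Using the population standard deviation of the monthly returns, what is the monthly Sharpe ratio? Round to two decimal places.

0.63

μ = (2.3 + 0.9 + 1.4 + 0 + 2.8 + 0.5 − 0.9 − 0.2) / 8 = 6.80 / 8 = 0.8500%
Σ(r − μ)² = 11.2200; population σ = √(11.2200/8) = 1.1843%
Sharpe = (μ − rf) / σ = (0.8500 − 0.1) / 1.1843 = 0.7500 / 1.1843 = 0.6333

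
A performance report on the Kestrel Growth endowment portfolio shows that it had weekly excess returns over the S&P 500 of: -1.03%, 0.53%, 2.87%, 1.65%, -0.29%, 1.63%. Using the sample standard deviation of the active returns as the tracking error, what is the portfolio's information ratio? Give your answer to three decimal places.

r̄ = (-1.03 + 0.53 + 2.87 + 1.65 − 0.29 + 1.63) / 6 = 0.8933%
Sample std dev = √[10.2539 / 5] = 1.4321%
IR = r̄ / tracking error = 0.8933 / 1.4321 = 0.6238

0.624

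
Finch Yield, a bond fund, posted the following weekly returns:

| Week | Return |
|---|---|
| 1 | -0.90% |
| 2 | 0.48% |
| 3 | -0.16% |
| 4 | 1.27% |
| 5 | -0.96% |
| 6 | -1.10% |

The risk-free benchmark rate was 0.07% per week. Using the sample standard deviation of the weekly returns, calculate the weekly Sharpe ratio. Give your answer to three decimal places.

μ = (-0.9 + 0.48 − 0.16 + 1.27 − 0.96 − 1.1) / 6 = -0.2283%
Σ(r − μ)² = (-0.9 − (-0.2283))² + (0.48 − (-0.2283))² + (-0.16 − (-0.2283))² + … = 4.4977
σ = √[4.4977 / 5] = 0.9484%
Sharpe = (μ − rf) / σ = (-0.2283 − 0.07) / 0.9484 = -0.2983 / 0.9484 = -0.3145

-0.315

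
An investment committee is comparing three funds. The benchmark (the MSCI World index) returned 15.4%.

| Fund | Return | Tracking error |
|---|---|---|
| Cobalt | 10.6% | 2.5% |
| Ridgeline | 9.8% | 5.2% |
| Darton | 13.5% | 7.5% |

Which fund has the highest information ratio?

Cobalt: IR = (10.6% − 15.4%) / 2.5% = -1.920
Ridgeline: IR = (9.8% − 15.4%) / 5.2% = -1.077
Darton: IR = (13.5% − 15.4%) / 7.5% = -0.253
Highest: Darton (-0.253).

Darton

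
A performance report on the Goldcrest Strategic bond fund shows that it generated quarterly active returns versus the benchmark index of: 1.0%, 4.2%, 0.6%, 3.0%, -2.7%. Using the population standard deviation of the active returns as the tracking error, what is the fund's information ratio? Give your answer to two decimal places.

μ = (1 + 4.2 + 0.6 + 3 − 2.7) / 5 = 1.2200%
Population std dev = √[27.8480 / 5] = 2.3600%
IR = μ / tracking error = 1.2200 / 2.3600 = 0.5169

0.52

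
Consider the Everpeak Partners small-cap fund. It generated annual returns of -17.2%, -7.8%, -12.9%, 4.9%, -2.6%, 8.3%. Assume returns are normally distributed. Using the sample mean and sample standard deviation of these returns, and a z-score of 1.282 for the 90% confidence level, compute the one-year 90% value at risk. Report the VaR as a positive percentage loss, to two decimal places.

17.35

Mean return μ = -27.30 / 6 = -4.5500%
Sample std dev = √[498.5350 / 5] = 9.9853%
VaR = −(μ − z·σ) = −(-4.5500 − 1.282 × 9.9853) = −(-17.3512) = 17.3512%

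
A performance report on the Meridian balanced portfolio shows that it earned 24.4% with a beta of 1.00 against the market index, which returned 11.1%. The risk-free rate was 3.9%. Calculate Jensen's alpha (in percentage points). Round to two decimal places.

CAPM expected return = Rf + β(Rm − Rf) = 3.9% + 1.00 × (11.1% − 3.9%) = 3.9 + 1.00 × 7.20 = 11.1000%
Jensen's α = Rp − E[R] = 24.4% − 11.1000% = 13.3000

13.30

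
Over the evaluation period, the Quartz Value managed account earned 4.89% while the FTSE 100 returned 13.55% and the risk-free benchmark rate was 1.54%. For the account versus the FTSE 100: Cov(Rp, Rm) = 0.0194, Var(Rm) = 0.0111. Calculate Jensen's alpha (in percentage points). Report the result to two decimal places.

-17.64

β = Cov / Var = 0.0194 / 0.0111 = 1.7477
E[R] = Rf + β(Rm − Rf) = 1.54% + 1.7477 × (13.55% − 1.54%) = 22.5299%
α = Rp − E[R] = 4.89% − 22.5299% = -17.6399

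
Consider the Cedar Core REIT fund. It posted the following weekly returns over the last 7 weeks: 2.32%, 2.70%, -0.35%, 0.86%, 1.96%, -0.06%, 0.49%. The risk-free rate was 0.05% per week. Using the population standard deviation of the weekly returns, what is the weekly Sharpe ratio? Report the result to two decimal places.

r̄ = (2.32 + 2.7 − 0.35 + 0.86 + 1.96 − 0.06 + 0.49) / 7 = 1.1314%
Population σ = √[Σ(r − r̄)² / 7] = √[8.6589 / 7] = √1.2370 = 1.1122%
Sharpe = (r̄ − rf) / σ = (1.1314 − 0.05) / 1.1122 = 1.0814 / 1.1122 = 0.9723

0.97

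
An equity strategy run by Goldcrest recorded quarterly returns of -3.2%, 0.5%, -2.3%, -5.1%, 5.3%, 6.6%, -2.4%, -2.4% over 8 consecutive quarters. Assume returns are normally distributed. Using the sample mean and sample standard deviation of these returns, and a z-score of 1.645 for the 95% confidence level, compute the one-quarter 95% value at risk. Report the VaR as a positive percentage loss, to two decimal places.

7.29

r̄ = (-3.2 + 0.5 − 2.3 − 5.1 + 5.3 + 6.6 − 2.4 − 2.4) / 8 = -3.00 / 8 = -0.3750%
Sample std dev = √[123.8350 / 7] = 4.2060%
VaR = −(r̄ − z·σ) = −(-0.3750 − 1.645 × 4.2060) = −(-7.2939) = 7.2939%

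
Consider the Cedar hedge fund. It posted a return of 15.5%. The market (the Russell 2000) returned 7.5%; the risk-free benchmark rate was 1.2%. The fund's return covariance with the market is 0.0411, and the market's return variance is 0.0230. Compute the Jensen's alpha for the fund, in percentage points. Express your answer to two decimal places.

β = Cov / Var = 0.0411 / 0.0230 = 1.7870
E[R] = Rf + β(Rm − Rf) = 1.2% + 1.7870 × (7.5% − 1.2%) = 12.4581%
α = Rp − E[R] = 15.5% − 12.4581% = 3.0419

3.04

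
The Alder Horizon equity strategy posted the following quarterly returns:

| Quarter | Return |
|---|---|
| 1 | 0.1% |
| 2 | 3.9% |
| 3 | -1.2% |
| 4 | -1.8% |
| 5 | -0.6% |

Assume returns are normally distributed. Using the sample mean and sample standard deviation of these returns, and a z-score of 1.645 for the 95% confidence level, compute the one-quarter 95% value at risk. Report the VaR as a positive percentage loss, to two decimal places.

Mean return r̄ = 0.40 / 5 = 0.0800%
Σ(r − r̄)² = (0.1 − 0.0800)² + (3.9 − 0.0800)² + (-1.2 − 0.0800)² + … = 20.2280
σ = √[20.2280 / 4] = 2.2488%
VaR = −(r̄ − z·σ) = −(0.0800 − 1.645 × 2.2488) = −(-3.6193) = 3.6193%

3.62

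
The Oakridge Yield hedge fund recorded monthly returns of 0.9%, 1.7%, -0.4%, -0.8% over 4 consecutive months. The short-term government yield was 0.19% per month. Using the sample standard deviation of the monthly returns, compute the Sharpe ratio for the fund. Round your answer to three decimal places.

r̄ = (0.9 + 1.7 − 0.4 − 0.8) / 4 = 0.3500%
Sample σ = √[Σ(r − r̄)² / 3] = √[4.0100 / 3] = √1.3367 = 1.1562%
Sharpe = (r̄ − rf) / σ = (0.3500 − 0.19) / 1.1562 = 0.1600 / 1.1562 = 0.1384

0.138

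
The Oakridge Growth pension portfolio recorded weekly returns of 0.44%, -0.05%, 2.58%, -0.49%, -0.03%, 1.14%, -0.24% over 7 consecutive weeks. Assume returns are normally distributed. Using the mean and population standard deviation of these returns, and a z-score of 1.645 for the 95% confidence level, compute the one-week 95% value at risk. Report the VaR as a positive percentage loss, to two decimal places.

r̄ = (0.44 − 0.05 + 2.58 − 0.49 − 0.03 + 1.14 − 0.24) / 7 = 3.350 / 7 = 0.4786%
Population std dev = √[6.8475 / 7] = 0.9890%
VaR = −(r̄ − z·σ) = −(0.4786 − 1.645 × 0.9890) = −(-1.1483) = 1.1483%

1.15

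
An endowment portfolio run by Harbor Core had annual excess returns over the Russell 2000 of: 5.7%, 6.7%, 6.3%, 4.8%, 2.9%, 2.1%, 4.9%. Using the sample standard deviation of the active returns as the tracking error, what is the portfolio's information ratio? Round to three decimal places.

r̄ = (5.7 + 6.7 + 6.3 + 4.8 + 2.9 + 2.1 + 4.9) / 7 = 4.7714%
Sample σ = √[Σ(r − r̄)² / 6] = √[17.5743 / 6] = √2.9291 = 1.7115%
IR = r̄ / tracking error = 4.7714 / 1.7115 = 2.7878

2.788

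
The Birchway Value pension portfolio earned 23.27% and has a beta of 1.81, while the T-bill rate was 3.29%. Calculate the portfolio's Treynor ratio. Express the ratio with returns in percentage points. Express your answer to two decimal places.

Treynor = (Rp − Rf) / β = (23.27% − 3.29%) / 1.81 = 19.98 / 1.81 = 11.0387

11.04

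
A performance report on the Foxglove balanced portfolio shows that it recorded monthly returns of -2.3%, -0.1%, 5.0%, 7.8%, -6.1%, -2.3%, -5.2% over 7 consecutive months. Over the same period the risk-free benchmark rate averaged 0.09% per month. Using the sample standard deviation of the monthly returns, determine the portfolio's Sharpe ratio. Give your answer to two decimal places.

Mean return r̄ = -3.20 / 7 = -0.4571%
Σ(r − r̄)² = 159.2171; sample σ = √(159.2171/6) = 5.1513%
Sharpe = (r̄ − rf) / σ = (-0.4571 − 0.09) / 5.1513 = -0.5471 / 5.1513 = -0.1062

-0.11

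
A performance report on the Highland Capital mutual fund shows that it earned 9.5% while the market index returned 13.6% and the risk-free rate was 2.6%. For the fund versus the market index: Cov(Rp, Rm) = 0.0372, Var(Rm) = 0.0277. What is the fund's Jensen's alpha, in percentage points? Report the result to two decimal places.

β = Cov / Var = 0.0372 / 0.0277 = 1.3430
E[R] = Rf + β(Rm − Rf) = 2.6% + 1.3430 × (13.6% − 2.6%) = 17.3730%
α = Rp − E[R] = 9.5% − 17.3730% = -7.8730

-7.87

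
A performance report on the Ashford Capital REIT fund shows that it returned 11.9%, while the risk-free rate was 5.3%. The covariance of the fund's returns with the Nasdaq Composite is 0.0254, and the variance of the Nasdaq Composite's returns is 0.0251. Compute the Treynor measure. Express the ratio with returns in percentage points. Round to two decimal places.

6.52

β = Cov / Var = 0.0254 / 0.0251 = 1.0120
Treynor = (Rp − Rf) / β = (11.9% − 5.3%) / 1.0120 = 6.60 / 1.0120 = 6.5217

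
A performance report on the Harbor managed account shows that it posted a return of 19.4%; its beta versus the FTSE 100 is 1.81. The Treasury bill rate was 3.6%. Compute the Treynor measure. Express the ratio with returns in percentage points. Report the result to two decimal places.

8.73

Treynor = (Rp − Rf) / β = (19.4% − 3.6%) / 1.81 = 15.80 / 1.81 = 8.7293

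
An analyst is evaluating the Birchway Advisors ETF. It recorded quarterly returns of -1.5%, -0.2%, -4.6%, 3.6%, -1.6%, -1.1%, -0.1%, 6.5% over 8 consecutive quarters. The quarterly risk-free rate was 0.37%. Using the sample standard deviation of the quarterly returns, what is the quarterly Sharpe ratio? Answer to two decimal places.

-0.07

μ = (-1.5 − 0.2 − 4.6 + 3.6 − 1.6 − 1.1 − 0.1 + 6.5) / 8 = 0.1250%
Sample std dev = √[82.3150 / 7] = 3.4292%
Sharpe = (μ − rf) / σ = (0.1250 − 0.37) / 3.4292 = -0.2450 / 3.4292 = -0.0714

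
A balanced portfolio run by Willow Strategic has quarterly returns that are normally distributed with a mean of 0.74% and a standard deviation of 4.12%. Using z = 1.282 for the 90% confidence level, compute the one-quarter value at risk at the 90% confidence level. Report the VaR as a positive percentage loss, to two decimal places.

VaR (as % loss) = −(μ − z·σ) = −(0.74% − 1.282 × 4.12%) = −(-4.54184%) = 4.54184%

4.54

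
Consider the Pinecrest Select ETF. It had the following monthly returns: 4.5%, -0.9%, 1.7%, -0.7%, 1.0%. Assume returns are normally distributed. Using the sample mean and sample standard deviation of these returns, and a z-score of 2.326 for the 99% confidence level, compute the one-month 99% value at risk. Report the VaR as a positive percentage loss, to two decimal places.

3.97

r̄ = (4.5 − 0.9 + 1.7 − 0.7 + 1) / 5 = 1.1200%
Sample σ = √[Σ(r − r̄)² / 4] = √[19.1680 / 4] = √4.7920 = 2.1891%
VaR = −(r̄ − z·σ) = −(1.1200 − 2.326 × 2.1891) = −(-3.9718) = 3.9718%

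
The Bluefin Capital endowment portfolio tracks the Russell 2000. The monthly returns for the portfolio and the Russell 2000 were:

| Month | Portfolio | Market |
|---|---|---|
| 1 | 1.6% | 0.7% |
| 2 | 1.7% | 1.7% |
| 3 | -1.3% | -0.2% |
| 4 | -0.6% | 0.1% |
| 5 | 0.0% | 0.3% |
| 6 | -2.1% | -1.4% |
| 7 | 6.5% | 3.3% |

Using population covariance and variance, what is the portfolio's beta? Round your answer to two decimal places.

r̄p = 0.8286%,  r̄m = 0.6429%
Cov = Σ(rp − r̄p)(rm − r̄m) / 7 = 3.5531
Var(rm) = Σ(rm − r̄m)² / 7 = 1.9253
β = Cov / Var = 3.5531 / 1.9253 = 1.8455

1.85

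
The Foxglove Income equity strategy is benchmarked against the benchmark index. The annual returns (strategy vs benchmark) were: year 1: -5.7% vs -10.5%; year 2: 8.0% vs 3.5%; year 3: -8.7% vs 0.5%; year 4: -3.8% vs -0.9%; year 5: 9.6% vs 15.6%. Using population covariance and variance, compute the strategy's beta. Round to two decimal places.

r̄p = -0.1200%,  r̄m = 1.6400%
Cov = Σ(rp − r̄p)(rm − r̄m) / 5 = 47.5328
Var(rm) = Σ(rm − r̄m)² / 5 = 70.6944
β = Cov / Var = 47.5328 / 70.6944 = 0.6724

0.67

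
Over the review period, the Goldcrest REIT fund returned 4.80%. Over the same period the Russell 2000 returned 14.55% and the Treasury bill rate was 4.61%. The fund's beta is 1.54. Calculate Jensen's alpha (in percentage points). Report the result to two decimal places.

-15.12

CAPM expected return = Rf + β(Rm − Rf) = 4.61% + 1.54 × (14.55% − 4.61%) = 4.61 + 1.54 × 9.94 = 19.9176%
Jensen's α = Rp − E[R] = 4.80% − 19.9176% = -15.1176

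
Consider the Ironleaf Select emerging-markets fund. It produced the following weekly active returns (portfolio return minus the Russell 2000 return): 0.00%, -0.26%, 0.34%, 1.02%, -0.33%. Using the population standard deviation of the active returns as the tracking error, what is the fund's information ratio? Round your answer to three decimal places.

Mean return r̄ = 0.770 / 5 = 0.1540%
Σ(r − r̄)² = (0 − 0.1540)² + (-0.26 − 0.1540)² + … = 1.2139
population σ = √(1.2139 / 5) = √0.2428 = 0.4927%
IR = r̄ / tracking error = 0.1540 / 0.4927 = 0.3126

0.313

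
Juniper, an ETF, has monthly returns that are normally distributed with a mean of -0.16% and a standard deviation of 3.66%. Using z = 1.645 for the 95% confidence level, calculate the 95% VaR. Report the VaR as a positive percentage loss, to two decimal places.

6.18

VaR (as % loss) = −(μ − z·σ) = −(-0.16% − 1.645 × 3.66%) = −(-6.1807%) = 6.1807%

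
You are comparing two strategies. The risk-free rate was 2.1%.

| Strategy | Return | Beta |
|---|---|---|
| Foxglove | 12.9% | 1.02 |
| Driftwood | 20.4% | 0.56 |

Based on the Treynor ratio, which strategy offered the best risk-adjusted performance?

Foxglove: Treynor = (12.9% − 2.1%) / 1.02 = 10.588
Driftwood: Treynor = (20.4% − 2.1%) / 0.56 = 32.679
Highest: Driftwood (32.679).

Driftwood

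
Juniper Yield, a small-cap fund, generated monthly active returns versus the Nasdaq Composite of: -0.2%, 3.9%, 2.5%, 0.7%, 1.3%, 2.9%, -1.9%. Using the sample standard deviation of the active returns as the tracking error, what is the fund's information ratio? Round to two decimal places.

μ = (-0.2 + 3.9 + 2.5 + 0.7 + 1.3 + 2.9 − 1.9) / 7 = 9.20 / 7 = 1.3143%
Sample σ = √[Σ(r − μ)² / 6] = √[23.6086 / 6] = √3.9348 = 1.9836%
IR = μ / tracking error = 1.3143 / 1.9836 = 0.6626

0.66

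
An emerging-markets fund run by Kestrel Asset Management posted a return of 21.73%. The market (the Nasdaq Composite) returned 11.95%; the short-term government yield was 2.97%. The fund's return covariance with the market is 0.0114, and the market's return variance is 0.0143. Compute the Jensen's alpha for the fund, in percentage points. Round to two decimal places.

11.60

β = Cov / Var = 0.0114 / 0.0143 = 0.7972
E[R] = Rf + β(Rm − Rf) = 2.97% + 0.7972 × (11.95% − 2.97%) = 10.1289%
α = Rp − E[R] = 21.73% − 10.1289% = 11.6011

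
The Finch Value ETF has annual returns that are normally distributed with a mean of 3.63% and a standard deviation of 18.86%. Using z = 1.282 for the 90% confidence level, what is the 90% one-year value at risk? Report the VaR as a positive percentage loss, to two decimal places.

20.55

VaR (as % loss) = −(μ − z·σ) = −(3.63% − 1.282 × 18.86%) = −(-20.54852%) = 20.54852%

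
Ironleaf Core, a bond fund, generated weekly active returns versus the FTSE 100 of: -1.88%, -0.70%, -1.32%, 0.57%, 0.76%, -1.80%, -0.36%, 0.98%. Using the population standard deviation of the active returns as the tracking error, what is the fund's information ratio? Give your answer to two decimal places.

Mean return μ = -3.750 / 8 = -0.4688%
Σ(r − μ)² = 9.2415; population σ = √(9.2415/8) = 1.0748%
IR = μ / tracking error = -0.4688 / 1.0748 = -0.4362

-0.44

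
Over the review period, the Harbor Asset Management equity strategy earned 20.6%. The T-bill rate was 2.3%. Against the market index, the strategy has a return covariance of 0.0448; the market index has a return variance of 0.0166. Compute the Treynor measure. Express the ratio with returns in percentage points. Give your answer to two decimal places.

β = Cov / Var = 0.0448 / 0.0166 = 2.6988
Treynor = (Rp − Rf) / β = (20.6% − 2.3%) / 2.6988 = 18.30 / 2.6988 = 6.7808

6.78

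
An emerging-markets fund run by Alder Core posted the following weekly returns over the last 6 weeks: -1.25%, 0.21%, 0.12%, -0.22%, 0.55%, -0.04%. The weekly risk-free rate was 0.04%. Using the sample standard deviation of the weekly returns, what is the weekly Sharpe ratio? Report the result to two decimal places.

-0.23

Mean return r̄ = -0.630 / 6 = -0.1050%
Sample σ = √[Σ(r − r̄)² / 5] = √[1.9074 / 5] = √0.3815 = 0.6177%
Sharpe = (r̄ − rf) / σ = (-0.1050 − 0.04) / 0.6177 = -0.1450 / 0.6177 = -0.2347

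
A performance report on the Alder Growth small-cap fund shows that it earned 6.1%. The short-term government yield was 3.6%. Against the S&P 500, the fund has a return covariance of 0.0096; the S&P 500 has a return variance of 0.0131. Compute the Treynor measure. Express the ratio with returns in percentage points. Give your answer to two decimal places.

β = Cov / Var = 0.0096 / 0.0131 = 0.7328
Treynor = (Rp − Rf) / β = (6.1% − 3.6%) / 0.7328 = 2.50 / 0.7328 = 3.4116

3.41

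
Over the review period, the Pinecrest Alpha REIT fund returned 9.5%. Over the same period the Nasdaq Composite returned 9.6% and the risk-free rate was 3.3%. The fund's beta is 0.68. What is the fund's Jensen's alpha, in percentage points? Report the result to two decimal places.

CAPM expected return = Rf + β(Rm − Rf) = 3.3% + 0.68 × (9.6% − 3.3%) = 3.3 + 0.68 × 6.30 = 7.5840%
Jensen's α = Rp − E[R] = 9.5% − 7.5840% = 1.9160

1.92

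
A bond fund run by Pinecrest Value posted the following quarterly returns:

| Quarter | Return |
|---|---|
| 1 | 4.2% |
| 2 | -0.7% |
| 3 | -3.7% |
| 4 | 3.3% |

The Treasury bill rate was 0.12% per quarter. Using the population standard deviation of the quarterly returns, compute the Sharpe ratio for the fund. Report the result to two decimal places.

μ = (4.2 − 0.7 − 3.7 + 3.3) / 4 = 3.10 / 4 = 0.7750%
Σ(r − μ)² = (4.2 − 0.7750)² + (-0.7 − 0.7750)² + (-3.7 − 0.7750)² + … = 40.3075
population σ = √(40.3075 / 4) = √10.0769 = 3.1744%
Sharpe = (μ − rf) / σ = (0.7750 − 0.12) / 3.1744 = 0.6550 / 3.1744 = 0.2063

0.21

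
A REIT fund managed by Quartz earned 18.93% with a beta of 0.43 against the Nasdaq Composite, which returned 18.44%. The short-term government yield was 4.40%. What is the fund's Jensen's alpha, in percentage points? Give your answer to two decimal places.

CAPM expected return = Rf + β(Rm − Rf) = 4.40% + 0.43 × (18.44% − 4.40%) = 4.4 + 0.43 × 14.04 = 10.4372%
Jensen's α = Rp − E[R] = 18.93% − 10.4372% = 8.4928

8.49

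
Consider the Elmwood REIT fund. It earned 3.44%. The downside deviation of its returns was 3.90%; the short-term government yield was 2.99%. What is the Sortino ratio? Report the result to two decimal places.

0.12

Sortino = (Rp − Rf) / σd = (3.44% − 2.99%) / 3.90% = 0.45% / 3.90% = 0.1154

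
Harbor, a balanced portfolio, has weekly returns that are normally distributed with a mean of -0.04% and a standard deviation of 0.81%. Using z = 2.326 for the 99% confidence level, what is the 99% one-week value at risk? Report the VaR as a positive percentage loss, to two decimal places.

VaR (as % loss) = −(μ − z·σ) = −(-0.04% − 2.326 × 0.81%) = −(-1.92406%) = 1.92406%

1.92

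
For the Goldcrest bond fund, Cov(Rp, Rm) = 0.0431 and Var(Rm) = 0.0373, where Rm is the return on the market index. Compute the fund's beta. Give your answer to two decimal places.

1.16

β = Cov(Rp, Rm) / Var(Rm) = 0.0431 / 0.0373 = 1.1555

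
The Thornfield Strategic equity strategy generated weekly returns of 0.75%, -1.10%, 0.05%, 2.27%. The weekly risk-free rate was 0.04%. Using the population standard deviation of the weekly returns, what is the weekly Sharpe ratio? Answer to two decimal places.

0.37

μ = (0.75 − 1.1 + 0.05 + 2.27) / 4 = 0.4925%
Σ(r − μ)² = (0.75 − 0.4925)² + (-1.1 − 0.4925)² + (0.05 − 0.4925)² + … = 5.9577
σ = √[5.9577 / 4] = 1.2204%
Sharpe = (μ − rf) / σ = (0.4925 − 0.04) / 1.2204 = 0.4525 / 1.2204 = 0.3708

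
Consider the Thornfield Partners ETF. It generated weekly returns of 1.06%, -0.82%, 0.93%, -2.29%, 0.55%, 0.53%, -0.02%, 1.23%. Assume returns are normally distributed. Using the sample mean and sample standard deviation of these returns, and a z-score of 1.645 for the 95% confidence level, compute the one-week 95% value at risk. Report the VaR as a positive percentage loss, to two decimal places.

1.80

Mean return r̄ = 1.170 / 8 = 0.1463%
Σ(r − r̄)² = (1.06 − 0.1463)² + (-0.82 − 0.1463)² + (0.93 − 0.1463)² + … = 9.8306
σ = √[9.8306 / 7] = 1.1851%
VaR = −(r̄ − z·σ) = −(0.1463 − 1.645 × 1.1851) = −(-1.8032) = 1.8032%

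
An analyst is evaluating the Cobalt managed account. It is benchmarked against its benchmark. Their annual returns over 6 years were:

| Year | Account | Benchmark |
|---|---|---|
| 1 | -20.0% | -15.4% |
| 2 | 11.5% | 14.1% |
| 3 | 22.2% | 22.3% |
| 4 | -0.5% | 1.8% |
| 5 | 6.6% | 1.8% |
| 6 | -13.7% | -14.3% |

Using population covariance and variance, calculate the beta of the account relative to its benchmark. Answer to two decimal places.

1.03

r̄p = 1.0167%,  r̄m = 1.7167%
Cov = Σ(rp − r̄p)(rm − r̄m) / 6 = 193.6047
Var(rm) = Σ(rm − r̄m)² / 6 = 187.7581
β = Cov / Var = 193.6047 / 187.7581 = 1.0311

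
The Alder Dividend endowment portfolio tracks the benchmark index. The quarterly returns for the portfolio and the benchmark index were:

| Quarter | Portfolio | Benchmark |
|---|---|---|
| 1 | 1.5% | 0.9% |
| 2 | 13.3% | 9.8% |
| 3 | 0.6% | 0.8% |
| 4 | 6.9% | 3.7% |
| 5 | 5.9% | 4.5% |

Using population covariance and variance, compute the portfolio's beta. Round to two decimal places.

1.36

r̄p = 5.6400%,  r̄m = 3.9400%
Cov = Σ(rp − r̄p)(rm − r̄m) / 5 = 14.6284
Var(rm) = Σ(rm − r̄m)² / 5 = 10.7624
β = Cov / Var = 14.6284 / 10.7624 = 1.3592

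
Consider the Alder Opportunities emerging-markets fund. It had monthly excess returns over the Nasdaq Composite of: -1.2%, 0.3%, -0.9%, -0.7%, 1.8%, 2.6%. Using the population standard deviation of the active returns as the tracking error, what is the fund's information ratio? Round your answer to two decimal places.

μ = (-1.2 + 0.3 − 0.9 − 0.7 + 1.8 + 2.6) / 6 = 0.3167%
Population std dev = √[12.2283 / 6] = 1.4276%
IR = μ / tracking error = 0.3167 / 1.4276 = 0.2218

0.22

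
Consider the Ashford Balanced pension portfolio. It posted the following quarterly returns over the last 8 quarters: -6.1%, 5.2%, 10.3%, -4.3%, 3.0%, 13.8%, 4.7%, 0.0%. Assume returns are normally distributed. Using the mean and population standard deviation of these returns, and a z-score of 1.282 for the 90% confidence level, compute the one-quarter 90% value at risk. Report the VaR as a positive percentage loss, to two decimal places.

r̄ = (-6.1 + 5.2 + 10.3 − 4.3 + 3 + 13.8 + 4.7 + 0) / 8 = 3.3250%
Σ(r − r̄)² = 321.9150; population σ = √(321.9150/8) = 6.3435%
VaR = −(r̄ − z·σ) = −(3.3250 − 1.282 × 6.3435) = −(-4.8074) = 4.8074%

4.81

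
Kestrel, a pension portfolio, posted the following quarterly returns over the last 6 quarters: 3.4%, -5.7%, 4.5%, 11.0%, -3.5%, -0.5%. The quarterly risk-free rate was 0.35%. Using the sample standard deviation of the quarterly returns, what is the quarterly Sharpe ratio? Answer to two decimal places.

r̄ = (3.4 − 5.7 + 4.5 + 11 − 3.5 − 0.5) / 6 = 1.5333%
Sample std dev = √[183.6933 / 5] = 6.0612%
Sharpe = (r̄ − rf) / σ = (1.5333 − 0.35) / 6.0612 = 1.1833 / 6.0612 = 0.1952

0.20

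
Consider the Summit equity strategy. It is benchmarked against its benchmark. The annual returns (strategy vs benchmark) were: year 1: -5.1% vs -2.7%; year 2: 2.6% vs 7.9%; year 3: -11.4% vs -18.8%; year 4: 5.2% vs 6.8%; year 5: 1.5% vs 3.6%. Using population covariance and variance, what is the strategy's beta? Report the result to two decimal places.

r̄p = -1.4400%,  r̄m = -0.6400%
Cov = Σ(rp − r̄p)(rm − r̄m) / 5 = 56.9564
Var(rm) = Σ(rm − r̄m)² / 5 = 96.0584
β = Cov / Var = 56.9564 / 96.0584 = 0.5929

0.59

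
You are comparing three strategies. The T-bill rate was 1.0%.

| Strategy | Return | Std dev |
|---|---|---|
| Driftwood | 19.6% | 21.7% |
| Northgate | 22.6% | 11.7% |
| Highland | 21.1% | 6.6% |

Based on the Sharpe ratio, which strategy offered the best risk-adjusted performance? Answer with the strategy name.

Highland

Driftwood: Sharpe ratio = (19.6% − 1.0%) / 21.7% = 0.857
Northgate: Sharpe ratio = (22.6% − 1.0%) / 11.7% = 1.846
Highland: Sharpe ratio = (21.1% − 1.0%) / 6.6% = 3.045
Highest: Highland (3.045).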